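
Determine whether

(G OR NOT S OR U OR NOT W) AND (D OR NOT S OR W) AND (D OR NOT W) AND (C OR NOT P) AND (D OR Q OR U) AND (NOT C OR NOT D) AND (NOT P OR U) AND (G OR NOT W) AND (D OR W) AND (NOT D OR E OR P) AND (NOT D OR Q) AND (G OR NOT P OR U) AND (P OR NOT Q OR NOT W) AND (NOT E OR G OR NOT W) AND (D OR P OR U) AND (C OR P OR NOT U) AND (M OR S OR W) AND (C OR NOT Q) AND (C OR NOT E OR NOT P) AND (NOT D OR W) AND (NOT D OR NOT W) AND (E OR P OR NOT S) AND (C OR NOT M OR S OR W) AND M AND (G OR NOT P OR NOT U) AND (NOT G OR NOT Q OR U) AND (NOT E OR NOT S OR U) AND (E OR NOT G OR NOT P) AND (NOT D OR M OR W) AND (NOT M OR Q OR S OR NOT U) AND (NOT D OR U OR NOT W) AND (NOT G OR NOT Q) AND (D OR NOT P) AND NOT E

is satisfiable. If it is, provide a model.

Case W = True:
  (D OR NOT W) forces D = True.
  Clause (NOT D OR NOT W) is falsified — contradiction.
Case W = False:
  (D OR W) forces D = True.
  Clause (NOT D OR W) is falsified — contradiction.
Both cases fail, so the formula is unsatisfiable.

The formula is unsatisfiable.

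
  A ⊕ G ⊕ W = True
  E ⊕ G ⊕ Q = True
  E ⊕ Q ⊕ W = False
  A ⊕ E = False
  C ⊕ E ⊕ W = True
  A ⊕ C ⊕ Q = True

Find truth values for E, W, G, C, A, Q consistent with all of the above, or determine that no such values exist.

E: False, W: True, G: False, C: False, A: False, Q: True

A ⊕ G ⊕ W = F ⊕ F ⊕ T = True ✓
E ⊕ G ⊕ Q = F ⊕ F ⊕ T = True ✓
E ⊕ Q ⊕ W = F ⊕ T ⊕ T = False ✓
A ⊕ E = F ⊕ F = False ✓
C ⊕ E ⊕ W = F ⊕ F ⊕ T = True ✓
A ⊕ C ⊕ Q = F ⊕ F ⊕ T = True ✓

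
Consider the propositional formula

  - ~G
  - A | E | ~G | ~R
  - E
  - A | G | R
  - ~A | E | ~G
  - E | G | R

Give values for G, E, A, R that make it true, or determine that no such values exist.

G = False, E = True, A = True, R = False

Unit clause (~G) forces G = False.
Unit clause (E) forces E = True.
Set A = True.
Set R = False.
Check each clause:
  (~G): ~G holds.
  (A | E | ~G | ~R): A holds.
  (E): E holds.
  (A | G | R): A holds.
  (~A | E | ~G): E holds.
  (E | G | R): E holds.
All clauses satisfied.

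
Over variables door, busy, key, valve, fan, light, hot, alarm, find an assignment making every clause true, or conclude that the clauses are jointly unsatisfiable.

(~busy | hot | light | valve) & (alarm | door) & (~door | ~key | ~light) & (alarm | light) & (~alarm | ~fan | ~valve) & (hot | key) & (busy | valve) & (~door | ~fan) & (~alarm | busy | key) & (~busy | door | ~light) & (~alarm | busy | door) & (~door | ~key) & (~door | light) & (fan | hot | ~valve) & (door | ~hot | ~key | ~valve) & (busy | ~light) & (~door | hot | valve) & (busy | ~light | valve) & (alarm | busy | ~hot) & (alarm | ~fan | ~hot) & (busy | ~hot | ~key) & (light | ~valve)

Set door = True.
  then (~door | ~fan) forces fan = False.
  then (~door | ~key) forces key = False.
  then (~door | light) forces light = True.
  then (busy | ~light) forces busy = True.
  then (hot | key) forces hot = True.
Set valve = True.
Set alarm = False.
All clauses satisfied.

door=T, busy=T, key=F, valve=T, fan=F, light=T, hot=T, alarm=F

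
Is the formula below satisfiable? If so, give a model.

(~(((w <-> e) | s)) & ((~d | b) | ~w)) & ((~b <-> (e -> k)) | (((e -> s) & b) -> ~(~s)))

k: True; b: True; w: False; s: False; e: True; d: True

  ~(((w <-> e) | s)) & ((~d | b) | ~w) = True
    ~(((w <-> e) | s)) = True
      (w <-> e) | s = False
        w <-> e = False
    (~d | b) | ~w = True
      ~d | b = True
        ~d = False
      ~w = True
  (~b <-> (e -> k)) | (((e -> s) & b) -> ~(~s)) = True
    ~b <-> (e -> k) = False
      ~b = False
      e -> k = True
    ((e -> s) & b) -> ~(~s) = True
      (e -> s) & b = False
        e -> s = False
      ~(~s) = False
        ~s = True
Both conjuncts True, so the formula holds.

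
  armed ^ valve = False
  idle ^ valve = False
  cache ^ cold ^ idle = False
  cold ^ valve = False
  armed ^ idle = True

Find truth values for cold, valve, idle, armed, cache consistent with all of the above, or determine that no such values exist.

No satisfying assignment exists.

Adding constraints 1, 2, 5 mod 2: every variable appears an even number of times on the left, so the left side is 0.
But the right sides sum to 1 (mod 2). 0 ≠ 1 — the system is inconsistent.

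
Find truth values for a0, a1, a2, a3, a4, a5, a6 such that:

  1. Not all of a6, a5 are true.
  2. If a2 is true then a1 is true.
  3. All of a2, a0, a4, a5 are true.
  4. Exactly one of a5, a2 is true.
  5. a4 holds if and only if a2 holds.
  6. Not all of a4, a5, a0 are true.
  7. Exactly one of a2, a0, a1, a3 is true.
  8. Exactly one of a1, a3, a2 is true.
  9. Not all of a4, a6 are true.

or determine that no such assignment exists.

No satisfying assignment exists.

Case a0 = True:
  (3) forces a2 = True.
  Constraint (7) is violated (a2=T, a0=T) — contradiction.
Case a0 = False:
  Constraint (3) is violated (a0=F) — contradiction.
Both cases fail — unsatisfiable.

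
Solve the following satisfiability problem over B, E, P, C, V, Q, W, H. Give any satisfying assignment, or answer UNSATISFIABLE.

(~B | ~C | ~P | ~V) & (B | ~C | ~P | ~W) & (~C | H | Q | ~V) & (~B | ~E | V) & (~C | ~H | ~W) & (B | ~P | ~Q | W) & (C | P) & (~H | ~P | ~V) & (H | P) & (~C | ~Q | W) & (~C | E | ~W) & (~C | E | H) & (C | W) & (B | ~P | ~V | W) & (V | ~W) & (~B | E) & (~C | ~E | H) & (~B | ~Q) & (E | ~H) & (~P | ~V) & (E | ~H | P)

B: False; E: True; P: True; C: True; V: False; Q: False; W: False; H: True

Set B = False.
Set E = True.
Set P = True.
  then (~P | ~V) forces V = False.
  then (V | ~W) forces W = False.
  then (B | ~P | ~Q | W) forces Q = False.
  then (C | W) forces C = True.
  then (~C | ~E | H) forces H = True.
All clauses satisfied.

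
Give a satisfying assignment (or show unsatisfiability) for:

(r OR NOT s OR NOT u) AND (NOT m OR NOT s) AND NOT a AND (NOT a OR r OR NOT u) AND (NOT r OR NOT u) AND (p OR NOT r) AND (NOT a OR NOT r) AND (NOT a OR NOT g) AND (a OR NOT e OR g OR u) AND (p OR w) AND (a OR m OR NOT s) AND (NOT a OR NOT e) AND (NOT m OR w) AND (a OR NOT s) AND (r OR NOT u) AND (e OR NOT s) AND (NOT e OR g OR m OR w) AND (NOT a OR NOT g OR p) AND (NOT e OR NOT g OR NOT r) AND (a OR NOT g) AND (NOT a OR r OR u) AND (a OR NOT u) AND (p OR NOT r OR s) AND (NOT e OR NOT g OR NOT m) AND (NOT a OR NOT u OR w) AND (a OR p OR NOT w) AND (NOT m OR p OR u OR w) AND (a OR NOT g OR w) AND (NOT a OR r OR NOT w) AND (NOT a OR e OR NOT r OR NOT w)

Unit clause (NOT a) forces a = False.
In (a OR NOT s) only NOT s is left, so s = False.
In (a OR NOT g) only NOT g is left, so g = False.
In (a OR NOT u) only NOT u is left, so u = False.
In (a OR NOT e OR g OR u) only NOT e is left, so e = False.
Set w = True.
  then (a OR p OR NOT w) forces p = True.
Set m = True.
Set r = True.
All clauses satisfied.

g = False, a = False, w = True, u = False, e = False, m = True, s = False, p = True, r = True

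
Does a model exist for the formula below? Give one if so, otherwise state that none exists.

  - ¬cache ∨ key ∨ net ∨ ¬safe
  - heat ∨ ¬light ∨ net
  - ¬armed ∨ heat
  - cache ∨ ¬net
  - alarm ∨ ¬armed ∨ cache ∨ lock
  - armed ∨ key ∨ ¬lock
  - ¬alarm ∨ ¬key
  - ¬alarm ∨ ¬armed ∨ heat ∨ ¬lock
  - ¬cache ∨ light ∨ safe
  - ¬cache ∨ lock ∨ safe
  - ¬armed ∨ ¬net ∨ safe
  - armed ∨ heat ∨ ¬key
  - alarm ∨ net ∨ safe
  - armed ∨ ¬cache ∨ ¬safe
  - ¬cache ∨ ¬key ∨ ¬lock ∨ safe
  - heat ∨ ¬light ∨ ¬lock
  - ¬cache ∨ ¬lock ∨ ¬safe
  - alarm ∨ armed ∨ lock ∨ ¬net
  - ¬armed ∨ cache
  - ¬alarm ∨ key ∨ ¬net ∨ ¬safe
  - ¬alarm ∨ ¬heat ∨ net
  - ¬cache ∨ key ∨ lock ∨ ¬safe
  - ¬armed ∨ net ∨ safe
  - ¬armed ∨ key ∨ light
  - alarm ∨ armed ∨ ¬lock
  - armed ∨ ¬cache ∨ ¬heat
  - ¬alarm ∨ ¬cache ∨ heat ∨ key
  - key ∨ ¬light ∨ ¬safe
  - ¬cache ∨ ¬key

safe = True, key = True, light = False, armed = False, heat = True, alarm = False, cache = False, net = False, lock = False

Set safe = True.
Set key = True.
  then (¬alarm ∨ ¬key) forces alarm = False.
  then (¬cache ∨ ¬key) forces cache = False.
  then (cache ∨ ¬net) forces net = False.
  then (¬armed ∨ cache) forces armed = False.
  then (alarm ∨ armed ∨ ¬lock) forces lock = False.
  then (armed ∨ heat ∨ ¬key) forces heat = True.
Set light = False.
All clauses satisfied.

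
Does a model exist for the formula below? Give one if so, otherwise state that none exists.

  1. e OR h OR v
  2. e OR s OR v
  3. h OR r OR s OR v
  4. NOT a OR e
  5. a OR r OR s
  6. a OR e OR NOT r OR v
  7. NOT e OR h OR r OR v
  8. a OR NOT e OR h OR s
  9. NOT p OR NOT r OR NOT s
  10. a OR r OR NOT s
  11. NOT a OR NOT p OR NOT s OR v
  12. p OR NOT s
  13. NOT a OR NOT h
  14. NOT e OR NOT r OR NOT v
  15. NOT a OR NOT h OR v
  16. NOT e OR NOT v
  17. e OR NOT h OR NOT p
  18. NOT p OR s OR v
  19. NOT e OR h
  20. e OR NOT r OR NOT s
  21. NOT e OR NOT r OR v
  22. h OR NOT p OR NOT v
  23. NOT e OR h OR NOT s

Set e = False.
  then (NOT a OR e) forces a = False.
Set s = False.
  then (e OR s OR v) forces v = True.
  then (a OR r OR s) forces r = True.
Set h = True.
  then (e OR NOT h OR NOT p) forces p = False.
All clauses satisfied.

e=F; s=F; h=T; p=F; r=T; a=F; v=T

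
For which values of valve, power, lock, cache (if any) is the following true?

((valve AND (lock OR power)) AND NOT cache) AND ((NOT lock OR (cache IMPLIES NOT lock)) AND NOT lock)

valve = True; power = True; lock = False; cache = False

  (valve AND (lock OR power)) AND NOT cache = True
    valve AND (lock OR power) = True
      lock OR power = True
    NOT cache = True
  (NOT lock OR (cache IMPLIES NOT lock)) AND NOT lock = True
    NOT lock OR (cache IMPLIES NOT lock) = True
      NOT lock = True
      cache IMPLIES NOT lock = True
        NOT lock = True
    NOT lock = True
Both conjuncts True, so the formula holds.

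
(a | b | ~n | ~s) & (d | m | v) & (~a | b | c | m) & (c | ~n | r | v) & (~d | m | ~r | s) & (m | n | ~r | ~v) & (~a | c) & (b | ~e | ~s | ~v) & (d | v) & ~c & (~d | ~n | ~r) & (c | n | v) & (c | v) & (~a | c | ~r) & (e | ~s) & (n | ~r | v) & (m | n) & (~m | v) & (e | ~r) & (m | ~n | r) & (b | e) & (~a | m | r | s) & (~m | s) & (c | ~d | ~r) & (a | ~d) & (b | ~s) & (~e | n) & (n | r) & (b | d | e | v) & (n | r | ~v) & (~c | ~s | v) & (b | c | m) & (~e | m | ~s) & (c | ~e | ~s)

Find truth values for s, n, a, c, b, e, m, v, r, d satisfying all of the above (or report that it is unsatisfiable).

Unit clause (~c) forces c = False.
In (c | v) only v is left, so v = True.
In (~a | c) only ~a is left, so a = False.
In (a | ~d) only ~d is left, so d = False.
Try s = True:
  (e | ~s) forces e = True.
  clause (c | ~e | ~s) is falsified — backtrack.
So s = False.
  then (~m | s) forces m = False.
  then (b | c | m) forces b = True.
  then (m | n) forces n = True.
  then (m | ~n | r) forces r = True.
  then (e | ~r) forces e = True.
All clauses satisfied.

s = False, n = True, a = False, c = False, b = True, e = True, m = False, v = True, r = True, d = False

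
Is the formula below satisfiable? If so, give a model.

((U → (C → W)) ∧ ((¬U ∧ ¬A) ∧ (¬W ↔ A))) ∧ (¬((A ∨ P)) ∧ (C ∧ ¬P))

A=F, P=F, C=T, U=F, W=T

  (U → (C → W)) ∧ ((¬U ∧ ¬A) ∧ (¬W ↔ A)) = True
    U → (C → W) = True
      C → W = True
    (¬U ∧ ¬A) ∧ (¬W ↔ A) = True
      ¬U ∧ ¬A = True
        ¬U = True
        ¬A = True
      ¬W ↔ A = True
        ¬W = False
  ¬((A ∨ P)) ∧ (C ∧ ¬P) = True
    ¬((A ∨ P)) = True
      A ∨ P = False
    C ∧ ¬P = True
      ¬P = True
Both conjuncts True, so the formula holds.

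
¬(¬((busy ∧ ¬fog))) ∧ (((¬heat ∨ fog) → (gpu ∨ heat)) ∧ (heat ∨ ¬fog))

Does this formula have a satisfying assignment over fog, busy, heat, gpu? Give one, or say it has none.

fog: False, busy: True, heat: True, gpu: False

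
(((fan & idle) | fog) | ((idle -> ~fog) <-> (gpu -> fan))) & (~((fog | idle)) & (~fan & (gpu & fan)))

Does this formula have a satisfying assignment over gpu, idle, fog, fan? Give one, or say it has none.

Case fan = True: the conjunct ~fan is False.
Case fan = False: the conjunct fan is False.
Both cases fail — unsatisfiable.

UNSATISFIABLE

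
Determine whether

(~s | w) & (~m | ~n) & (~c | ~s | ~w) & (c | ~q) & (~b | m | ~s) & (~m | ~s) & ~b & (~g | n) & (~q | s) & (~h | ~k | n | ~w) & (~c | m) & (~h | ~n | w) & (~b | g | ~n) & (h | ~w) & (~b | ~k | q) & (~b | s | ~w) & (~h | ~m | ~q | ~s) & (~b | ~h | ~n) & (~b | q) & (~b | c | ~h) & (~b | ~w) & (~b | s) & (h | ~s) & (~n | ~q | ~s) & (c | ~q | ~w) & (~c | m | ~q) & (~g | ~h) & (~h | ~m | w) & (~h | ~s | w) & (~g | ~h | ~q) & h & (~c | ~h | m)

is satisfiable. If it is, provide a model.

w=T, k=F, q=F, c=F, h=T, m=T, n=F, g=F, s=F, b=F

Unit clause (~b) forces b = False.
Unit clause (h) forces h = True.
In (~g | ~h) only ~g is left, so g = False.
Set w = True.
Set k = False.
Try q = True:
  (c | ~q) forces c = True.
  (~c | ~s | ~w) forces s = False.
  clause (~q | s) is falsified — backtrack.
So q = False.
Set c = False.
Set m = True.
  then (~m | ~n) forces n = False.
  then (~m | ~s) forces s = False.
All clauses satisfied.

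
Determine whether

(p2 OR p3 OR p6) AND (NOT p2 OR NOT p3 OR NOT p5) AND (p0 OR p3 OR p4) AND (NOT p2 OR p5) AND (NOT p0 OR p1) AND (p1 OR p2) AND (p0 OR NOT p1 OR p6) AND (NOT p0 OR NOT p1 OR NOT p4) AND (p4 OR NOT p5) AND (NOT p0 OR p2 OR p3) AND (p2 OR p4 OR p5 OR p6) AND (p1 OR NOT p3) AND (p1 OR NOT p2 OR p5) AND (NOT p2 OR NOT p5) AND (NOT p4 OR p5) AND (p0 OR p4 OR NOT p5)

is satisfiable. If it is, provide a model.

p0=F; p1=T; p2=F; p3=F; p4=T; p5=T; p6=T

Set p0 = False.
Try p1 = False:
  (p1 OR p2) forces p2 = True.
  (NOT p2 OR p5) forces p5 = True.
  clause (NOT p2 OR NOT p5) is falsified — backtrack.
So p1 = True.
  then (p0 OR NOT p1 OR p6) forces p6 = True.
Try p2 = True:
  (NOT p2 OR p5) forces p5 = True.
  clause (NOT p2 OR NOT p5) is falsified — backtrack.
So p2 = False.
Set p3 = False.
  then (p0 OR p3 OR p4) forces p4 = True.
  then (NOT p4 OR p5) forces p5 = True.
All clauses satisfied.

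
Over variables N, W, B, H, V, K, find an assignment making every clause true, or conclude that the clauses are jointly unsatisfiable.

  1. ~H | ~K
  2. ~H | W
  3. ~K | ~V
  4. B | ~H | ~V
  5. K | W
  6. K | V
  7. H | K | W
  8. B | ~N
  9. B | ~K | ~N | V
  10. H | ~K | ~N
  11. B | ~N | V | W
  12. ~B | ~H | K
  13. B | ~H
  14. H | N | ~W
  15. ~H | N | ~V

N=F; W=F; B=T; H=F; V=F; K=T

Set N = False.
Try W = True:
  (H | N | ~W) forces H = True.
  (~H | ~K) forces K = False.
  (K | V) forces V = True.
  clause (~H | N | ~V) is falsified — backtrack.
So W = False.
  then (~H | W) forces H = False.
  then (K | W) forces K = True.
  then (~K | ~V) forces V = False.
Set B = True.
All clauses satisfied.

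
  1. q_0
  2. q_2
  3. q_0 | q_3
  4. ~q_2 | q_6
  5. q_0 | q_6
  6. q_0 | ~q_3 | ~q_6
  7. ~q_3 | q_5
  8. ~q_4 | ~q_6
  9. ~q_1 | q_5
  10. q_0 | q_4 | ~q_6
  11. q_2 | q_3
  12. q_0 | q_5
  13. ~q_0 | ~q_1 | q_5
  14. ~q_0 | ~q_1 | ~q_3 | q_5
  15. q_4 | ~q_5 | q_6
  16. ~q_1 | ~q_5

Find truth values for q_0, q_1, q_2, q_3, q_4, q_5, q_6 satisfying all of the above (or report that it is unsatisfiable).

Unit clause (q_0) forces q_0 = True.
Unit clause (q_2) forces q_2 = True.
In (~q_2 | q_6) only q_6 is left, so q_6 = True.
In (~q_4 | ~q_6) only ~q_4 is left, so q_4 = False.
Try q_1 = True:
  (~q_1 | q_5) forces q_5 = True.
  clause (~q_1 | ~q_5) is falsified — backtrack.
So q_1 = False.
Set q_3 = True.
  then (~q_3 | q_5) forces q_5 = True.
All clauses satisfied.

q_0 = True; q_1 = False; q_2 = True; q_3 = True; q_4 = False; q_5 = True; q_6 = True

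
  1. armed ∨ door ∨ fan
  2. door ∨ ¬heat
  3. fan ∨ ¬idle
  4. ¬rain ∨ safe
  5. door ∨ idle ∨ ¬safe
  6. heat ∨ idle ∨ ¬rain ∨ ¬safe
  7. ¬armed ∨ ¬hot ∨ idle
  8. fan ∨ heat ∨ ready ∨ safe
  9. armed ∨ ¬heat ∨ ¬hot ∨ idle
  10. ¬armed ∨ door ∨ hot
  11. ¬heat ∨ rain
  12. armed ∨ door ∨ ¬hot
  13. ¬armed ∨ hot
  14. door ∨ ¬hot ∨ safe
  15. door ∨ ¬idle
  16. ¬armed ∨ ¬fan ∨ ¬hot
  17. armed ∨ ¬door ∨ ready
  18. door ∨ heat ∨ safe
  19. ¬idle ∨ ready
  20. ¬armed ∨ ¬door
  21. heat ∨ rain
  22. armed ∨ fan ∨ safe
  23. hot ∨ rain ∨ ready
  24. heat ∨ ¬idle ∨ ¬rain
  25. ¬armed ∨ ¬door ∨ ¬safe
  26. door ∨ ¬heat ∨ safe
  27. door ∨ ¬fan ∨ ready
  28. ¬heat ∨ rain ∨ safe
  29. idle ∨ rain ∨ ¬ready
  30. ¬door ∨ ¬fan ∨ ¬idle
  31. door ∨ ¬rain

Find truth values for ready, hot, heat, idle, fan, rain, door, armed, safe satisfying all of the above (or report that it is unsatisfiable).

ready=T, hot=F, heat=T, idle=F, fan=T, rain=T, door=T, armed=F, safe=T

Set ready = True.
Set hot = False.
  then (¬armed ∨ hot) forces armed = False.
Try heat = False:
  (heat ∨ rain) forces rain = True.
  (¬rain ∨ safe) forces safe = True.
  (heat ∨ idle ∨ ¬rain ∨ ¬safe) forces idle = True.
  clause (heat ∨ ¬idle ∨ ¬rain) is falsified — backtrack.
So heat = True.
  then (door ∨ ¬heat) forces door = True.
  then (¬heat ∨ rain) forces rain = True.
  then (¬rain ∨ safe) forces safe = True.
Set idle = False.
Set fan = True.
All clauses satisfied.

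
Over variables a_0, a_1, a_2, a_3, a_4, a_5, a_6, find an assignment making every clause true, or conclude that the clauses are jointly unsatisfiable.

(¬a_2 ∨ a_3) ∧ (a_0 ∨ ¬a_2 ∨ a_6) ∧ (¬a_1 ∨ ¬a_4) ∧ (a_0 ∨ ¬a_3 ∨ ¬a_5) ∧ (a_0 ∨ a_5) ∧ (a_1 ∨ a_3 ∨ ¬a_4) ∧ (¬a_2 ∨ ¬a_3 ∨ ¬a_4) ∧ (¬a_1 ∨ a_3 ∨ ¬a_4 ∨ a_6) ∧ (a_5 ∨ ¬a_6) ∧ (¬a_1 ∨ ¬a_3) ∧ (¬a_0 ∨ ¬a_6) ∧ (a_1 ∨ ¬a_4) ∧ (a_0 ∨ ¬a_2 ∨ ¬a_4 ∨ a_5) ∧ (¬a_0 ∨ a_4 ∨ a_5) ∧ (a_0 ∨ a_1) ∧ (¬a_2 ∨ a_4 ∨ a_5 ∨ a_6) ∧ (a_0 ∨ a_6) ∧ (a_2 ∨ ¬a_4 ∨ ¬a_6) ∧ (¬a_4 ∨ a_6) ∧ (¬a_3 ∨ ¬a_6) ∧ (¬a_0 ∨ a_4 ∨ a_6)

a_0=F, a_1=T, a_2=F, a_3=F, a_4=F, a_5=T, a_6=T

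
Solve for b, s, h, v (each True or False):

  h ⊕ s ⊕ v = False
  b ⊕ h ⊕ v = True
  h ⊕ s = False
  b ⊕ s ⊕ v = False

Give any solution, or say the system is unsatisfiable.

Adding constraints 2, 3, 4 mod 2: every variable appears an even number of times on the left, so the left side is 0.
But the right sides sum to 1 (mod 2). 0 ≠ 1 — the system is inconsistent.

The formula is unsatisfiable.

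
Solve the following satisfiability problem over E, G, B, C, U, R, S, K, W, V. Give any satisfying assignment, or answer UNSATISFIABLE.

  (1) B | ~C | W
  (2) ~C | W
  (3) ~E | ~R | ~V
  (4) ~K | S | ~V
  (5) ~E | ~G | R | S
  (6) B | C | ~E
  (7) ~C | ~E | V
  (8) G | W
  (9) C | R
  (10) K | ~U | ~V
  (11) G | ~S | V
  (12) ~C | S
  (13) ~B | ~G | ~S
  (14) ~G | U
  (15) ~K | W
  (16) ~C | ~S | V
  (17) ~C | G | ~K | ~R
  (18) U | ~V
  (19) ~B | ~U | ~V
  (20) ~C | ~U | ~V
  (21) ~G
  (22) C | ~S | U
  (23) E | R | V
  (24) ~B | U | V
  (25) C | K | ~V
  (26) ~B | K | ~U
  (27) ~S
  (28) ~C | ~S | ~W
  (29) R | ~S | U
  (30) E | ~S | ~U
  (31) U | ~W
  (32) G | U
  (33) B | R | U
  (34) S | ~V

E = False, G = False, B = False, C = False, U = True, R = True, S = False, K = False, W = True, V = False

Unit clause (~G) forces G = False.
Unit clause (~S) forces S = False.
In (G | U) only U is left, so U = True.
In (S | ~V) only ~V is left, so V = False.
In (G | W) only W is left, so W = True.
In (~C | S) only ~C is left, so C = False.
In (C | R) only R is left, so R = True.
Set E = False.
Set B = False.
Set K = False.
All clauses satisfied.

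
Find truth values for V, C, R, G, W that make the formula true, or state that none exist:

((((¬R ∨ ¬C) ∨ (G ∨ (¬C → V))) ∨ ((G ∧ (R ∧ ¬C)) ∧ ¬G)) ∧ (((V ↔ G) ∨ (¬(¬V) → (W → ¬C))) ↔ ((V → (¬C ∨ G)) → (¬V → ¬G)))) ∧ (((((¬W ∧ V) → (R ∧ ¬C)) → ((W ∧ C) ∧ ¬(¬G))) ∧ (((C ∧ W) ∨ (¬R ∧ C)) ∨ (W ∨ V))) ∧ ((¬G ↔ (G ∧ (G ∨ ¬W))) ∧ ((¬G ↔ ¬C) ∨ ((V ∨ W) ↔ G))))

Unsatisfiable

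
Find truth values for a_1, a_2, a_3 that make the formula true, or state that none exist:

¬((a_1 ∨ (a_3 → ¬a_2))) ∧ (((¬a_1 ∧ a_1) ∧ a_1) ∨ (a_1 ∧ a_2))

Case a_1 = True: the conjunct ¬((a_1 ∨ (a_3 → ¬a_2))) becomes ¬((True ∨ (a_3 → ¬a_2))) = False.
Case a_1 = False: the conjunct ((¬a_1 ∧ a_1) ∧ a_1) ∨ (a_1 ∧ a_2) becomes (False ∧ False) ∨ (False ∧ a_2) = False.
Both cases fail — unsatisfiable.

No satisfying assignment exists.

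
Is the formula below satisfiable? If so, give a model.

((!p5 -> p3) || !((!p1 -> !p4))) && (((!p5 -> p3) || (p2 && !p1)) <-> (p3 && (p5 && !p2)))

p1 = False; p2 = False; p3 = True; p4 = False; p5 = True

  (!p5 -> p3) || !((!p1 -> !p4)) = True
    !p5 -> p3 = True
      !p5 = False
    !((!p1 -> !p4)) = False
      !p1 -> !p4 = True
        !p1 = True
        !p4 = True
  ((!p5 -> p3) || (p2 && !p1)) <-> (p3 && (p5 && !p2)) = True
    (!p5 -> p3) || (p2 && !p1) = True
      !p5 -> p3 = True
        !p5 = False
      p2 && !p1 = False
        !p1 = True
    p3 && (p5 && !p2) = True
      p5 && !p2 = True
        !p2 = True
Both conjuncts True, so the formula holds.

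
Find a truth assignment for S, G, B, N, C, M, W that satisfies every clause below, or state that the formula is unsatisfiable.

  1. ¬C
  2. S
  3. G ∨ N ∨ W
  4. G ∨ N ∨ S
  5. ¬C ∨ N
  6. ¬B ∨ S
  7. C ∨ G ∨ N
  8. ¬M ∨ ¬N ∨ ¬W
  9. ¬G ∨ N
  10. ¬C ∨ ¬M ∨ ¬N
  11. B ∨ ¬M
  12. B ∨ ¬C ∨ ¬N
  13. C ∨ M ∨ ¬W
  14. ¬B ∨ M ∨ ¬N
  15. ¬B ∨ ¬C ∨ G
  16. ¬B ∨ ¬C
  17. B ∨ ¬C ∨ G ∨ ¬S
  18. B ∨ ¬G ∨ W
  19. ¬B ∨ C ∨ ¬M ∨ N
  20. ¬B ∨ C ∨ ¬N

S: True, G: False, B: False, N: True, C: False, M: False, W: False

Unit clause (¬C) forces C = False.
Unit clause (S) forces S = True.
Try G = True:
  (¬G ∨ N) forces N = True.
  (¬B ∨ C ∨ ¬N) forces B = False.
  (B ∨ ¬M) forces M = False.
  (C ∨ M ∨ ¬W) forces W = False.
  clause (B ∨ ¬G ∨ W) is falsified — backtrack.
So G = False.
  then (C ∨ G ∨ N) forces N = True.
  then (¬B ∨ C ∨ ¬N) forces B = False.
  then (B ∨ ¬M) forces M = False.
  then (C ∨ M ∨ ¬W) forces W = False.
All clauses satisfied.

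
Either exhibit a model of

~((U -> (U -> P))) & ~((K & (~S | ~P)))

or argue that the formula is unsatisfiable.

S: False, K: False, U: True, P: False

  ~((U -> (U -> P))) = True
    U -> (U -> P) = False
      U -> P = False
  ~((K & (~S | ~P))) = True
    K & (~S | ~P) = False
      ~S | ~P = True
        ~S = True
        ~P = True
Both conjuncts True, so the formula holds.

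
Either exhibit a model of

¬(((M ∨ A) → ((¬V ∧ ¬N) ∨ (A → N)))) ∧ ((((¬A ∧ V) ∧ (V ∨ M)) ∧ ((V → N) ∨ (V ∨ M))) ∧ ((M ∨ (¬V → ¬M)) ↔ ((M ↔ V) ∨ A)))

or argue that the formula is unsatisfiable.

UNSATISFIABLE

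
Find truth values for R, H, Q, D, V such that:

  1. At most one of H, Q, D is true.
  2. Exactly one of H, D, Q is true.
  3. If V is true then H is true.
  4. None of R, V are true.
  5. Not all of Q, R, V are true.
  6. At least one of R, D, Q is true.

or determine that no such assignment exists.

R = False, H = False, Q = False, D = True, V = False

  (1) {H, Q, D}: 1 true — at most one ✓
  (2) {H, D, Q}: 1 true — exactly one ✓
  (3) V=F ⇒ H: vacuous ✓
  (4) {R, V}: 0 true — none ✓
  (5) {Q, R, V}: 0/3 true — not all ✓
  (6) {R, D, Q}: 1 true — at least one ✓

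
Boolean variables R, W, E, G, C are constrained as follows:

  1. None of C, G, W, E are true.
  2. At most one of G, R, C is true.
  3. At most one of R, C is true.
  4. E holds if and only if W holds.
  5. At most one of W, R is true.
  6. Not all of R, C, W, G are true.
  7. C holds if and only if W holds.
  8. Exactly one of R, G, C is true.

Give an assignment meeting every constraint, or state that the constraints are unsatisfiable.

R: True, W: False, E: False, G: False, C: False

  (1) {C, G, W, E}: 0 true — none ✓
  (2) {G, R, C}: 1 true — at most one ✓
  (3) {R, C}: 1 true — at most one ✓
  (4) E=F, W=F — same ✓
  (5) {W, R}: 1 true — at most one ✓
  (6) {R, C, W, G}: 1/4 true — not all ✓
  (7) C=F, W=F — same ✓
  (8) {R, G, C}: 1 true — exactly one ✓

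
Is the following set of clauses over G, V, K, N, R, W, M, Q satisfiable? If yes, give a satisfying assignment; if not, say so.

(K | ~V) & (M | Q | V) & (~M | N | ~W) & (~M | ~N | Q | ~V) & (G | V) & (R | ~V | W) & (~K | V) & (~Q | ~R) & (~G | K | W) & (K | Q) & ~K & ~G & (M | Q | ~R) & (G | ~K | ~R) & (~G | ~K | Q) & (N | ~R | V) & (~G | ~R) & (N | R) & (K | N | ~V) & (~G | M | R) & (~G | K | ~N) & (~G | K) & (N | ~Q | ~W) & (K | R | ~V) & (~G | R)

The formula is unsatisfiable.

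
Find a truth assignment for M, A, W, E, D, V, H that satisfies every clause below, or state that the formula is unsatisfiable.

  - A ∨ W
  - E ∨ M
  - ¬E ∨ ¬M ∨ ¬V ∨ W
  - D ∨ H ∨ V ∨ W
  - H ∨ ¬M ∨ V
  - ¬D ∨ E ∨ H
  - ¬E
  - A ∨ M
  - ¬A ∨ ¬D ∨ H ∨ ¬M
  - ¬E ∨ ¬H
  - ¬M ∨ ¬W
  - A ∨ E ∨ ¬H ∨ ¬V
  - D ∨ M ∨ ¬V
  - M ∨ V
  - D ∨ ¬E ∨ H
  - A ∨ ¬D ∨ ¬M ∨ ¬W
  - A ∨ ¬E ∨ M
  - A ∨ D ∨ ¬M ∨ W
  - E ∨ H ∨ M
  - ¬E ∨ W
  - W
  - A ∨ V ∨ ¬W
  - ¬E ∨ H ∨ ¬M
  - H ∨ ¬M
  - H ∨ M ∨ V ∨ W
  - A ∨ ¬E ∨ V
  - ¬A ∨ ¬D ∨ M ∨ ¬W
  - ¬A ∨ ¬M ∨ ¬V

The formula is unsatisfiable.

Case W = True:
  (¬E) forces E = False.
  (E ∨ M) forces M = True.
  Clause (¬M ∨ ¬W) is falsified — contradiction.
Case W = False:
  Clause (W) is falsified — contradiction.
Both cases fail, so the formula is unsatisfiable.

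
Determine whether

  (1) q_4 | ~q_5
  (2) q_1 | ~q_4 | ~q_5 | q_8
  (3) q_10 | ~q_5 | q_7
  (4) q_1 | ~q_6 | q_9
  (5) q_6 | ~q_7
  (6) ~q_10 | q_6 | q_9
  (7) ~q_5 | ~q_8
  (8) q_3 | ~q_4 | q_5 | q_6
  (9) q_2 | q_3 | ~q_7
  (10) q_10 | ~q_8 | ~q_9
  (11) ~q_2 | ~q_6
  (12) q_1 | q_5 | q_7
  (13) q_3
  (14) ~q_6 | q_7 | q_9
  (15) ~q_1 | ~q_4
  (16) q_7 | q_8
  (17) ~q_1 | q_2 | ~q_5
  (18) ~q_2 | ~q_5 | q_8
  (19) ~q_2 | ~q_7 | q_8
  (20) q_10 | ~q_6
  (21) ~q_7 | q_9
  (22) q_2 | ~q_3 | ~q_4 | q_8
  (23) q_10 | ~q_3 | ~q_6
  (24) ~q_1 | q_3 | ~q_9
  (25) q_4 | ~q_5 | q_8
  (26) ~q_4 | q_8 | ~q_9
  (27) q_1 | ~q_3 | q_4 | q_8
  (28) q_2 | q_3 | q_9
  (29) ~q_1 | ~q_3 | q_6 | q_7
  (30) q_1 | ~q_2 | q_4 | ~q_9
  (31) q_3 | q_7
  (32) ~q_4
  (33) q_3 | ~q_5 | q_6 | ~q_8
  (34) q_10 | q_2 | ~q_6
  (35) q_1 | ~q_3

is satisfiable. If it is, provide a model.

Unit clause (q_3) forces q_3 = True.
Unit clause (~q_4) forces q_4 = False.
In (q_1 | ~q_3) only q_1 is left, so q_1 = True.
In (q_4 | ~q_5) only ~q_5 is left, so q_5 = False.
Try q_2 = True:
  (~q_2 | ~q_6) forces q_6 = False.
  (q_6 | ~q_7) forces q_7 = False.
  clause (~q_1 | ~q_3 | q_6 | q_7) is falsified — backtrack.
So q_2 = False.
Set q_6 = True.
  then (q_10 | ~q_6) forces q_10 = True.
Set q_7 = False.
  then (~q_6 | q_7 | q_9) forces q_9 = True.
  then (q_7 | q_8) forces q_8 = True.
All clauses satisfied.

q_1=T; q_2=F; q_3=T; q_4=F; q_5=F; q_6=T; q_7=F; q_8=T; q_9=T; q_10=T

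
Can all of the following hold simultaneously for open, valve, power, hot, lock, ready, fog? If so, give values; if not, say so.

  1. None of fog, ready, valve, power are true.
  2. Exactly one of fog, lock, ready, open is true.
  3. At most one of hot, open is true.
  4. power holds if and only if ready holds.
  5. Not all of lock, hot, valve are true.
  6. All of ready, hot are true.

Case ready = True:
  Constraint (1) is violated (ready=T) — contradiction.
Case ready = False:
  Constraint (6) is violated (ready=F) — contradiction.
Both cases fail — unsatisfiable.

The formula is unsatisfiable.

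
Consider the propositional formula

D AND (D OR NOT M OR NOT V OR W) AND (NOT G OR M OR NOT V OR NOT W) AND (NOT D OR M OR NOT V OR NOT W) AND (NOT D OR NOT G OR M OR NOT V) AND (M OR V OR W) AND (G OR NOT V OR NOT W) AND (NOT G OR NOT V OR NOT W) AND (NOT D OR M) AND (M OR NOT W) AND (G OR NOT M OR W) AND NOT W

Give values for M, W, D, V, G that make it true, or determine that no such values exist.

Unit clause (D) forces D = True.
In (NOT D OR M) only M is left, so M = True.
Unit clause (NOT W) forces W = False.
In (G OR NOT M OR W) only G is left, so G = True.
Set V = True.
All clauses satisfied.

M = True, W = False, D = True, V = True, G = True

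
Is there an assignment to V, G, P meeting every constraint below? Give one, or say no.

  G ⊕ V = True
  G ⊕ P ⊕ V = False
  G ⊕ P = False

V: False; G: True; P: True

G ⊕ V = T ⊕ F = True ✓
G ⊕ P ⊕ V = T ⊕ T ⊕ F = False ✓
G ⊕ P = T ⊕ T = False ✓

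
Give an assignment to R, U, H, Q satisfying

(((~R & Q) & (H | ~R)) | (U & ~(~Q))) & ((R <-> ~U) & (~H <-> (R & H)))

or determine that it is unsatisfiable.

R=F; U=T; H=T; Q=T

  ((~R & Q) & (H | ~R)) | (U & ~(~Q)) = True
    (~R & Q) & (H | ~R) = True
      ~R & Q = True
        ~R = True
      H | ~R = True
        ~R = True
    U & ~(~Q) = True
      ~(~Q) = True
        ~Q = False
  (R <-> ~U) & (~H <-> (R & H)) = True
    R <-> ~U = True
      ~U = False
    ~H <-> (R & H) = True
      ~H = False
      R & H = False
Both conjuncts True, so the formula holds.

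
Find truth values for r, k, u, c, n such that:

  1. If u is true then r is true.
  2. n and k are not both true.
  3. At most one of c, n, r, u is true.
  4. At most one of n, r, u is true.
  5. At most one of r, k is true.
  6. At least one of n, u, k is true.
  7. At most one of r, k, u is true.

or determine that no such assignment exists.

r: False, k: False, u: False, c: False, n: True

  (1) u=F ⇒ r: vacuous ✓
  (2) n=T, k=F — not both ✓
  (3) {c, n, r, u}: 1 true — at most one ✓
  (4) {n, r, u}: 1 true — at most one ✓
  (5) {r, k}: 0 true — at most one ✓
  (6) {n, u, k}: 1 true — at least one ✓
  (7) {r, k, u}: 0 true — at most one ✓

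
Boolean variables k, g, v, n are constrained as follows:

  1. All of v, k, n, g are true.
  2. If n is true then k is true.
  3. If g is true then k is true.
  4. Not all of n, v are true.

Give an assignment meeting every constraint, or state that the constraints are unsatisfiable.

The formula is unsatisfiable.

Case n = True:
  (1) forces v = True.
  Constraint (4) is violated (n=T, v=T) — contradiction.
Case n = False:
  Constraint (1) is violated (n=F) — contradiction.
Both cases fail — unsatisfiable.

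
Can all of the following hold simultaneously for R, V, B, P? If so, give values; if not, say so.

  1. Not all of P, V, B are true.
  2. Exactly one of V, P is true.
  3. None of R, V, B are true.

R = False, V = False, B = False, P = True

  (1) {P, V, B}: 1/3 true — not all ✓
  (2) {V, P}: 1 true — exactly one ✓
  (3) {R, V, B}: 0 true — none ✓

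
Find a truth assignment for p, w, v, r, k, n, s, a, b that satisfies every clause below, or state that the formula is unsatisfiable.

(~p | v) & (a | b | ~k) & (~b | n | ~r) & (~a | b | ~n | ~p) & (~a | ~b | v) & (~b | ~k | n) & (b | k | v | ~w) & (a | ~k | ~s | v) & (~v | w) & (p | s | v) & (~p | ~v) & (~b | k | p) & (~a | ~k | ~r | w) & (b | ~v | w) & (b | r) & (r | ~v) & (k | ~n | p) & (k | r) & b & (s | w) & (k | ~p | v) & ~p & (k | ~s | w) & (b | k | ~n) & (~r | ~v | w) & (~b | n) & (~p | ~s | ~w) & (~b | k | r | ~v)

p = False, w = True, v = True, r = True, k = True, n = True, s = False, a = True, b = True

Unit clause (b) forces b = True.
Unit clause (~p) forces p = False.
In (~b | n) only n is left, so n = True.
In (~b | k | p) only k is left, so k = True.
Set w = True.
Set v = True.
  then (r | ~v) forces r = True.
Set s = False.
Set a = True.
All clauses satisfied.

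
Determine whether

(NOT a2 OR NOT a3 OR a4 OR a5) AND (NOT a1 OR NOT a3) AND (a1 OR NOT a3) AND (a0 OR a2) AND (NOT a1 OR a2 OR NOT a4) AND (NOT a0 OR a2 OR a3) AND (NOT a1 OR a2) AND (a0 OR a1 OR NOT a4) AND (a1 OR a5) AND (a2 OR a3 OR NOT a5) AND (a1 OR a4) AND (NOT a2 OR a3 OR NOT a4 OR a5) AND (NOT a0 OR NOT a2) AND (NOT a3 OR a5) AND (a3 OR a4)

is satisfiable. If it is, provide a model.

a0: False, a1: True, a2: True, a3: False, a4: True, a5: True

Try a0 = True:
  (NOT a0 OR NOT a2) forces a2 = False.
  (NOT a0 OR a2 OR a3) forces a3 = True.
  (NOT a1 OR NOT a3) forces a1 = False.
  clause (a1 OR NOT a3) is falsified — backtrack.
So a0 = False.
  then (a0 OR a2) forces a2 = True.
Set a1 = True.
  then (NOT a1 OR NOT a3) forces a3 = False.
  then (a3 OR a4) forces a4 = True.
  then (NOT a2 OR a3 OR NOT a4 OR a5) forces a5 = True.
All clauses satisfied.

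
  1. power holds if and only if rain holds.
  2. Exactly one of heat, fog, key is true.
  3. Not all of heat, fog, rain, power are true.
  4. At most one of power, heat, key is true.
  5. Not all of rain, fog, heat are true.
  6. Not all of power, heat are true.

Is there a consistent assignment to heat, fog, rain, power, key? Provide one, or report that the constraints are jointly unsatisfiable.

heat: True, fog: False, rain: False, power: False, key: False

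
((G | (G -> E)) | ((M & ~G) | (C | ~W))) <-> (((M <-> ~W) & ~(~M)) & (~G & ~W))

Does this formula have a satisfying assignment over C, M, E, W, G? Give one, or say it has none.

C: False, M: True, E: True, W: False, G: False

  ((G | (G -> E)) | ((M & ~G) | (C | ~W))) <-> (((M <-> ~W) & ~(~M)) & (~G & ~W)) = True
    (G | (G -> E)) | ((M & ~G) | (C | ~W)) = True
      G | (G -> E) = True
        G -> E = True
      (M & ~G) | (C | ~W) = True
        M & ~G = True
          ~G = True
        C | ~W = True
          ~W = True
    ((M <-> ~W) & ~(~M)) & (~G & ~W) = True
      (M <-> ~W) & ~(~M) = True
        M <-> ~W = True
          ~W = True
        ~(~M) = True
          ~M = False
      ~G & ~W = True
        ~G = True
        ~W = True
The formula evaluates to True.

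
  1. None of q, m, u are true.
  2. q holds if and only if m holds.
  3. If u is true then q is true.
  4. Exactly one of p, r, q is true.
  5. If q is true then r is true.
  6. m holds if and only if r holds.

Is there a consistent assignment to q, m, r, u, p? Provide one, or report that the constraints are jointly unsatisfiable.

q: False; m: False; r: False; u: False; p: True

  (1) {q, m, u}: 0 true — none ✓
  (2) q=F, m=F — same ✓
  (3) u=F ⇒ q: vacuous ✓
  (4) {p, r, q}: 1 true — exactly one ✓
  (5) q=F ⇒ r: vacuous ✓
  (6) m=F, r=F — same ✓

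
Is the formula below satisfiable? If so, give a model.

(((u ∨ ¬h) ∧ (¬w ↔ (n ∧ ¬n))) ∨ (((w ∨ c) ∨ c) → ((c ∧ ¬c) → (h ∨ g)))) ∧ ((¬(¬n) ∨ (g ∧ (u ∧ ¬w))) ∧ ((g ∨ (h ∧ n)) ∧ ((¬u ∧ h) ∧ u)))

No satisfying assignment exists.

Case u = True: the conjunct ¬u is False.
Case u = False: the conjunct u is False.
Both cases fail — unsatisfiable.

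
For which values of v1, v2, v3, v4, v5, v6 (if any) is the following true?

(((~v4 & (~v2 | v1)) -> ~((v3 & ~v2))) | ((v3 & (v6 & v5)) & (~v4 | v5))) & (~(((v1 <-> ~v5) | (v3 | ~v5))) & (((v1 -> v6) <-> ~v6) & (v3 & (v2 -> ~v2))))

Case v3 = True: the conjunct ~(((v1 <-> ~v5) | (v3 | ~v5))) becomes ~(((v1 <-> ~v5) | True)) = False.
Case v3 = False: the conjunct v3 is False.
Both cases fail — unsatisfiable.

The formula is unsatisfiable.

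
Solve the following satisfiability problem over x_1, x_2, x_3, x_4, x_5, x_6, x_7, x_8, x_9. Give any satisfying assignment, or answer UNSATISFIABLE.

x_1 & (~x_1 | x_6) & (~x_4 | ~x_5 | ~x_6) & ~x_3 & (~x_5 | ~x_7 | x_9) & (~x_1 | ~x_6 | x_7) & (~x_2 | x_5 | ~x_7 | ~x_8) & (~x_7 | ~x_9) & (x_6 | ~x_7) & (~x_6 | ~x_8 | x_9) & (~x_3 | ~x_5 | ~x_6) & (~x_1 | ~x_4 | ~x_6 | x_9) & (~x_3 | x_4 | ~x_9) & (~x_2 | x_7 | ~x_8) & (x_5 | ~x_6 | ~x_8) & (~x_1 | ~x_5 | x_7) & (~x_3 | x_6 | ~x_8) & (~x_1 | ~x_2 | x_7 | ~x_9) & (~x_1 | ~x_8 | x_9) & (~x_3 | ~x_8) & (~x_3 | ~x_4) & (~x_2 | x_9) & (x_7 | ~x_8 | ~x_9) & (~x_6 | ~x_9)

x_1 = True, x_2 = False, x_3 = False, x_4 = False, x_5 = False, x_6 = True, x_7 = True, x_8 = False, x_9 = False

Unit clause (x_1) forces x_1 = True.
In (~x_1 | x_6) only x_6 is left, so x_6 = True.
Unit clause (~x_3) forces x_3 = False.
In (~x_1 | ~x_6 | x_7) only x_7 is left, so x_7 = True.
In (~x_7 | ~x_9) only ~x_9 is left, so x_9 = False.
In (~x_6 | ~x_8 | x_9) only ~x_8 is left, so x_8 = False.
In (~x_1 | ~x_4 | ~x_6 | x_9) only ~x_4 is left, so x_4 = False.
In (~x_2 | x_9) only ~x_2 is left, so x_2 = False.
In (~x_5 | ~x_7 | x_9) only ~x_5 is left, so x_5 = False.
All clauses satisfied.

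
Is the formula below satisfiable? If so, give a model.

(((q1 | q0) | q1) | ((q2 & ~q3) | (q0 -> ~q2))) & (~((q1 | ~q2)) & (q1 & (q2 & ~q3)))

Case q1 = True: the conjunct ~((q1 | ~q2)) becomes ~((True | ~q2)) = False.
Case q1 = False: the conjunct q1 is False.
Both cases fail — unsatisfiable.

Unsatisfiable — no assignment works.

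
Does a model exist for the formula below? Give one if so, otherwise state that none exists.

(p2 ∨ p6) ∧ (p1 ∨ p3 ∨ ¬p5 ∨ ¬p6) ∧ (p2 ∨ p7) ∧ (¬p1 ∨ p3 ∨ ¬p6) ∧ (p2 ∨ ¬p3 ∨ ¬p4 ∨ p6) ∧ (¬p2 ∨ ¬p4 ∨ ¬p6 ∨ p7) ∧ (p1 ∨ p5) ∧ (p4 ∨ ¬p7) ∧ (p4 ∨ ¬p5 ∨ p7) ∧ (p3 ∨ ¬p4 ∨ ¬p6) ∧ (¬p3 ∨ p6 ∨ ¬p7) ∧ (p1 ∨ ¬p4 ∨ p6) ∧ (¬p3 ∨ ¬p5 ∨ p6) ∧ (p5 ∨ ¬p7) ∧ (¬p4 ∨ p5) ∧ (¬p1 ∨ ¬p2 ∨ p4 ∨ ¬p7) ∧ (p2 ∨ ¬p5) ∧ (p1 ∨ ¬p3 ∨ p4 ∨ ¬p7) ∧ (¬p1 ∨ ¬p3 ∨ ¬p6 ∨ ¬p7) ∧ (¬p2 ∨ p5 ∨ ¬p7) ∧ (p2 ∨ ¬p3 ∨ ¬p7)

Set p1 = True.
Set p2 = True.
Set p3 = False.
  then (¬p1 ∨ p3 ∨ ¬p6) forces p6 = False.
Set p4 = True.
  then (¬p4 ∨ p5) forces p5 = True.
Set p7 = False.
All clauses satisfied.

p1=T, p2=T, p3=F, p4=T, p5=T, p6=F, p7=F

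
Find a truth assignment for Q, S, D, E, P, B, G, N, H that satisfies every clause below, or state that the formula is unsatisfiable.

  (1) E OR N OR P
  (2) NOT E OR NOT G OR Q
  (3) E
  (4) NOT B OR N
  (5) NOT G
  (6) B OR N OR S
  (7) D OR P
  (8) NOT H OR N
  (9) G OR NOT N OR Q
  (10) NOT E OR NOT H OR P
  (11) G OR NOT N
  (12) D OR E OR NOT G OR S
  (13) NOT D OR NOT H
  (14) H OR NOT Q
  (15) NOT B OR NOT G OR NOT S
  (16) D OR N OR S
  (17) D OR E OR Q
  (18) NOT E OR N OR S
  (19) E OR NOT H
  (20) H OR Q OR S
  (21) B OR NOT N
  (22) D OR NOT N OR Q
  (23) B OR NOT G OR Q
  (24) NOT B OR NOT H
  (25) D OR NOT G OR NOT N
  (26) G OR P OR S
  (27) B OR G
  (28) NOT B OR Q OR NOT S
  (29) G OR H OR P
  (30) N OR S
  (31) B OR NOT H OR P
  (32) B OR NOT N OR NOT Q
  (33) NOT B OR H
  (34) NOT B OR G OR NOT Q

Case E = True:
  (NOT G) forces G = False.
  (G OR NOT N) forces N = False.
  (NOT B OR N) forces B = False.
  Clause (B OR G) is falsified — contradiction.
Case E = False:
  Clause (E) is falsified — contradiction.
Both cases fail, so the formula is unsatisfiable.

The formula is unsatisfiable.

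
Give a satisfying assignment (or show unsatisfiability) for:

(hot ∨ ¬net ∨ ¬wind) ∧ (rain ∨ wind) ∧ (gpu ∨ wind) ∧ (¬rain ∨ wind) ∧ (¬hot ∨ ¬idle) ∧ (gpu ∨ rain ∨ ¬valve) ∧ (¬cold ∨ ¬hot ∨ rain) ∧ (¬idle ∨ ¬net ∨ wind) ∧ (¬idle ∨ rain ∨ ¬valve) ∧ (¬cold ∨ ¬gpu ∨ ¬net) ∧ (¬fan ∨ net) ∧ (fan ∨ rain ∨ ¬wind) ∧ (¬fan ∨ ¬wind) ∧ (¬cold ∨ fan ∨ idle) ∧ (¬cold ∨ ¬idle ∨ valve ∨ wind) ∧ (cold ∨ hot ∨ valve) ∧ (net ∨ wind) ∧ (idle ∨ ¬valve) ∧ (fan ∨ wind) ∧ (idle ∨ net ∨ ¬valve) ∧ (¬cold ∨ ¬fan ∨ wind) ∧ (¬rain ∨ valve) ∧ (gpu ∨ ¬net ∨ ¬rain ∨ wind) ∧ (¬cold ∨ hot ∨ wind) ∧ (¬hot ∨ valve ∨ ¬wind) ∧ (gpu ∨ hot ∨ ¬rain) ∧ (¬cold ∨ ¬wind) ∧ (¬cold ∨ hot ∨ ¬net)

gpu = True, rain = True, hot = False, wind = True, fan = False, cold = False, valve = True, idle = True, net = False

Set gpu = True.
Try rain = False:
  (rain ∨ wind) forces wind = True.
  (fan ∨ rain ∨ ¬wind) forces fan = True.
  clause (¬fan ∨ ¬wind) is falsified — backtrack.
So rain = True.
  then (¬rain ∨ wind) forces wind = True.
  then (¬fan ∨ ¬wind) forces fan = False.
  then (¬rain ∨ valve) forces valve = True.
  then (¬cold ∨ ¬wind) forces cold = False.
  then (idle ∨ ¬valve) forces idle = True.
  then (¬hot ∨ ¬idle) forces hot = False.
  then (hot ∨ ¬net ∨ ¬wind) forces net = False.
All clauses satisfied.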